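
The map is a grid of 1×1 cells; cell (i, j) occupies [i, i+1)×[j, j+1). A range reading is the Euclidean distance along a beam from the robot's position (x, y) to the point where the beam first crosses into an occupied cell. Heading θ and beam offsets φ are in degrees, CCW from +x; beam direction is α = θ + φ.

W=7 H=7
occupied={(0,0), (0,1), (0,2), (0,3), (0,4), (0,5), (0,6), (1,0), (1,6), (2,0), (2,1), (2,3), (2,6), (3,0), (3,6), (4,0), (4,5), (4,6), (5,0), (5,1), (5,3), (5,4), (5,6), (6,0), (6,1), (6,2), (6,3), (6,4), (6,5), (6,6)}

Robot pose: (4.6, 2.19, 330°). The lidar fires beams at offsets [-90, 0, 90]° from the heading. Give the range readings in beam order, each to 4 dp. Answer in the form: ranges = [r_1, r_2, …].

beam 1: φ=-90°, α=240°
  dir = (cos 240°, sin 240°) = (-0.5000, -0.8660); from cell (4,2)
  next x-line at t=1.2000, next y-line at t=0.2194; Δt_x=2.0000, Δt_y=1.1547
    y: enter (4,1) at t=0.2194
    x: enter (3,1) at t=1.2000
    y: enter (3,0) at t=1.3741 ← occupied
  → r_1 = 1.3741
beam 2: φ=0°, α=330°
  dir = (cos 330°, sin 330°) = (0.8660, -0.5000); from cell (4,2)
  next x-line at t=0.4619, next y-line at t=0.3800; Δt_x=1.1547, Δt_y=2.0000
    y: enter (4,1) at t=0.3800
    x: enter (5,1) at t=0.4619 ← occupied
  → r_2 = 0.4619
beam 3: φ=90°, α=60°
  dir = (cos 60°, sin 60°) = (0.5000, 0.8660); from cell (4,2)
  next x-line at t=0.8000, next y-line at t=0.9353; Δt_x=2.0000, Δt_y=1.1547
    x: enter (5,2) at t=0.8000
    y: enter (5,3) at t=0.9353 ← occupied
  → r_3 = 0.9353

ranges = [1.3741, 0.4619, 0.9353]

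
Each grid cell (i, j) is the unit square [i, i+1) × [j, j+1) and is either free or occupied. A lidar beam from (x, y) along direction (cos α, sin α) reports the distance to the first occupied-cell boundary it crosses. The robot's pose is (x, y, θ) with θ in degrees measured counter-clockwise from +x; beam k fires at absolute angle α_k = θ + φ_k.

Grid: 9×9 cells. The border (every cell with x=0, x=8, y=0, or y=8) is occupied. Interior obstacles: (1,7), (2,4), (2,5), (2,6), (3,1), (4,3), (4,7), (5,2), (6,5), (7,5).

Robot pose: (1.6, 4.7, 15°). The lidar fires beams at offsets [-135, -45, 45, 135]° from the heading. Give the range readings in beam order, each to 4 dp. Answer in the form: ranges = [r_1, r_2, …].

ranges = [1.2000, 0.4619, 0.8000, 0.6928]

beam 1: φ=-135°, α=240°
  cosα=-0.5000 sinα=-0.8660 | (1,4) | tMaxX 1.2000 tMaxY 0.8083 | tΔX 2.0000 tΔY 1.1547
    t=0.8083 [y] (1,3)
    t=1.2000 [x] (0,3) — stop
  → r_1 = 1.2000
beam 2: φ=-45°, α=330°
  cosα=0.8660 sinα=-0.5000 | (1,4) | tMaxX 0.4619 tMaxY 1.4000 | tΔX 1.1547 tΔY 2.0000
    t=0.4619 [x] (2,4) — stop
  → r_2 = 0.4619
beam 3: φ=45°, α=60°
  cosα=0.5000 sinα=0.8660 | (1,4) | tMaxX 0.8000 tMaxY 0.3464 | tΔX 2.0000 tΔY 1.1547
    t=0.3464 [y] (1,5)
    t=0.8000 [x] (2,5) — stop
  → r_3 = 0.8000
beam 4: φ=135°, α=150°
  cosα=-0.8660 sinα=0.5000 | (1,4) | tMaxX 0.6928 tMaxY 0.6000 | tΔX 1.1547 tΔY 2.0000
    t=0.6000 [y] (1,5)
    t=0.6928 [x] (0,5) — stop
  → r_4 = 0.6928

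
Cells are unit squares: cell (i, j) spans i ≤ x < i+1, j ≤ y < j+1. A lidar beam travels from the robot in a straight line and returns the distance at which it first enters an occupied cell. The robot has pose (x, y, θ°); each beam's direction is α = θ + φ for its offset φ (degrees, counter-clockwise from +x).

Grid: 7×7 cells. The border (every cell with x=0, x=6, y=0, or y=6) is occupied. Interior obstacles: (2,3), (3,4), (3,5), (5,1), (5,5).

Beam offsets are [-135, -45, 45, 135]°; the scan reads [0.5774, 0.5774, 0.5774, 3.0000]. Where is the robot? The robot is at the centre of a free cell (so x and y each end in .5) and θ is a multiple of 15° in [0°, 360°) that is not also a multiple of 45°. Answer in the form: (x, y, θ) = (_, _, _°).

(x, y, θ) = (4.5, 5.5, 165°)

The pose lattice has 20·16 = 320 candidates. Test each by forward raycasting.
  (1.5, 3.5, 285°): beam 2 = 1.0000 ≠ 0.5774 ✗
  (4.5, 2.5, 255°): beam 1 = 1.7321 ≠ 0.5774 ✗
  (5.5, 2.5, 75°): beam 3 = 3.0000 ≠ 0.5774 ✗
  …
  (4.5, 5.5, 165°): r_1=0.5774, r_2=0.5774, r_3=0.5774, r_4=3.0000 — all match ✓
Unique over the lattice → pose = (4.5, 5.5, 165°).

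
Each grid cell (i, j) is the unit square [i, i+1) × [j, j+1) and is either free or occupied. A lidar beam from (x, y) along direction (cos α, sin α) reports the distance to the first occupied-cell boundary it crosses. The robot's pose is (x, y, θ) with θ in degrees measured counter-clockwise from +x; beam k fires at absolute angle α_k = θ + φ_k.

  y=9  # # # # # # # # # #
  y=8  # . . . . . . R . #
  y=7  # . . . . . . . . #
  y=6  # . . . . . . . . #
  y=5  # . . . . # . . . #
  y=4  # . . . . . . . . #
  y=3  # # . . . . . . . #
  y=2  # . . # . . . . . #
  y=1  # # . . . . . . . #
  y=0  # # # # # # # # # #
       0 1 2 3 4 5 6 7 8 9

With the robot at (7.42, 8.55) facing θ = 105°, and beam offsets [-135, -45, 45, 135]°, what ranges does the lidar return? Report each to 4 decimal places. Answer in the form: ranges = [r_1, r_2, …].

beam 1: φ=-135°, α=330°
  cosα=0.8660 sinα=-0.5000 | (7,8) | tMaxX 0.6697 tMaxY 1.1000 | tΔX 1.1547 tΔY 2.0000
    t=0.6697 [x] (8,8)
    t=1.1000 [y] (8,7)
    t=1.8244 [x] (9,7) — stop
  → r_1 = 1.8244
beam 2: φ=-45°, α=60°
  cosα=0.5000 sinα=0.8660 | (7,8) | tMaxX 1.1600 tMaxY 0.5196 | tΔX 2.0000 tΔY 1.1547
    t=0.5196 [y] (7,9) — stop
  → r_2 = 0.5196
beam 3: φ=45°, α=150°
  cosα=-0.8660 sinα=0.5000 | (7,8) | tMaxX 0.4850 tMaxY 0.9000 | tΔX 1.1547 tΔY 2.0000
    t=0.4850 [x] (6,8)
    t=0.9000 [y] (6,9) — stop
  → r_3 = 0.9000
beam 4: φ=135°, α=240°
  cosα=-0.5000 sinα=-0.8660 | (7,8) | tMaxX 0.8400 tMaxY 0.6351 | tΔX 2.0000 tΔY 1.1547
    t=0.6351 [y] (7,7)
    t=0.8400 [x] (6,7)
    t=1.7898 [y] (6,6)
    t=2.8400 [x] (5,6)
    t=2.9445 [y] (5,5) — stop
  → r_4 = 2.9445

ranges = [1.8244, 0.5196, 0.9000, 2.9445]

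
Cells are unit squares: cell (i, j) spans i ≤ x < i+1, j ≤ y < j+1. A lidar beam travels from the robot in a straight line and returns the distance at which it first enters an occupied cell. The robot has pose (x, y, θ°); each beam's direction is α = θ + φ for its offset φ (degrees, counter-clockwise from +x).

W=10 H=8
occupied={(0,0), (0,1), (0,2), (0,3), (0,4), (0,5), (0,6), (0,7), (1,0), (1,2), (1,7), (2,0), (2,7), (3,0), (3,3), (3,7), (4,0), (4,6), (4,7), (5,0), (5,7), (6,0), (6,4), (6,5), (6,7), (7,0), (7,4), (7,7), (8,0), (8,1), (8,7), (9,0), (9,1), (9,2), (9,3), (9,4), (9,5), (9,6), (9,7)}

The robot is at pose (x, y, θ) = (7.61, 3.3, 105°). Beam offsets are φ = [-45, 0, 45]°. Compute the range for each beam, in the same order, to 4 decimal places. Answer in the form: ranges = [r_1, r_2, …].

beam 1: φ=-45°, α=60°
  direction (0.5000, 0.8660); cell (7,3); t to first gridline: x 0.7800, y 0.8083 (then +2.0000 / +1.1547)
    (8,3) via x @ 0.7800
    (8,4) via y @ 0.8083
    (8,5) via y @ 1.9630
    (9,5) via x @ 2.7800  # hit
  → r_1 = 2.7800
beam 2: φ=0°, α=105°
  direction (-0.2588, 0.9659); cell (7,3); t to first gridline: x 2.3569, y 0.7247 (then +3.8637 / +1.0353)
    (7,4) via y @ 0.7247  # hit
  → r_2 = 0.7247
beam 3: φ=45°, α=150°
  direction (-0.8660, 0.5000); cell (7,3); t to first gridline: x 0.7044, y 1.4000 (then +1.1547 / +2.0000)
    (6,3) via x @ 0.7044
    (6,4) via y @ 1.4000  # hit
  → r_3 = 1.4000

ranges = [2.7800, 0.7247, 1.4000]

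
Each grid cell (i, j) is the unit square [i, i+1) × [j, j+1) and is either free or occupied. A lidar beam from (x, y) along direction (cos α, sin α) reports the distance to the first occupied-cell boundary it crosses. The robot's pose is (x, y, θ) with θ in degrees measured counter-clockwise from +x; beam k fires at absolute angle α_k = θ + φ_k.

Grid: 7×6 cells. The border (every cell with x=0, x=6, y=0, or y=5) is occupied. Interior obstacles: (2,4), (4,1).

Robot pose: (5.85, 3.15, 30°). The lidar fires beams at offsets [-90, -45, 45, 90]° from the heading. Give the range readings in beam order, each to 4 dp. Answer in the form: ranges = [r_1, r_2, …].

ranges = [0.3000, 0.1553, 0.5796, 2.1362]

beam 1: φ=-90°, α=300°
  cosα=0.5000 sinα=-0.8660 | (5,3) | tMaxX 0.3000 tMaxY 0.1732 | tΔX 2.0000 tΔY 1.1547
    t=0.1732 [y] (5,2)
    t=0.3000 [x] (6,2) — stop
  → r_1 = 0.3000
beam 2: φ=-45°, α=345°
  cosα=0.9659 sinα=-0.2588 | (5,3) | tMaxX 0.1553 tMaxY 0.5796 | tΔX 1.0353 tΔY 3.8637
    t=0.1553 [x] (6,3) — stop
  → r_2 = 0.1553
beam 3: φ=45°, α=75°
  cosα=0.2588 sinα=0.9659 | (5,3) | tMaxX 0.5796 tMaxY 0.8800 | tΔX 3.8637 tΔY 1.0353
    t=0.5796 [x] (6,3) — stop
  → r_3 = 0.5796
beam 4: φ=90°, α=120°
  cosα=-0.5000 sinα=0.8660 | (5,3) | tMaxX 1.7000 tMaxY 0.9815 | tΔX 2.0000 tΔY 1.1547
    t=0.9815 [y] (5,4)
    t=1.7000 [x] (4,4)
    t=2.1362 [y] (4,5) — stop
  → r_4 = 2.1362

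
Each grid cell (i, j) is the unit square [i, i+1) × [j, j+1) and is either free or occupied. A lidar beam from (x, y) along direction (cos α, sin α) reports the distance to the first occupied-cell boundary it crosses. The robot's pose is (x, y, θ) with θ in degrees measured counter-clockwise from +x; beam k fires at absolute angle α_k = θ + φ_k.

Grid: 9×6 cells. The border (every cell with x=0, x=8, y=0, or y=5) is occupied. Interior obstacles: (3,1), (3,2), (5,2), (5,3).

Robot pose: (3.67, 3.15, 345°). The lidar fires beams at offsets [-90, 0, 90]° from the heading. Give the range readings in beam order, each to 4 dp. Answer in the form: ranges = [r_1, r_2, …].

ranges = [0.1553, 1.3769, 1.9153]

beam 1: φ=-90°, α=255°
  dir = (cos 255°, sin 255°) = (-0.2588, -0.9659); from cell (3,3)
  next x-line at t=2.5887, next y-line at t=0.1553; Δt_x=3.8637, Δt_y=1.0353
    y: enter (3,2) at t=0.1553 ← occupied
  → r_1 = 0.1553
beam 2: φ=0°, α=345°
  dir = (cos 345°, sin 345°) = (0.9659, -0.2588); from cell (3,3)
  next x-line at t=0.3416, next y-line at t=0.5796; Δt_x=1.0353, Δt_y=3.8637
    x: enter (4,3) at t=0.3416
    y: enter (4,2) at t=0.5796
    x: enter (5,2) at t=1.3769 ← occupied
  → r_2 = 1.3769
beam 3: φ=90°, α=75°
  dir = (cos 75°, sin 75°) = (0.2588, 0.9659); from cell (3,3)
  next x-line at t=1.2750, next y-line at t=0.8800; Δt_x=3.8637, Δt_y=1.0353
    y: enter (3,4) at t=0.8800
    x: enter (4,4) at t=1.2750
    y: enter (4,5) at t=1.9153 ← occupied
  → r_3 = 1.9153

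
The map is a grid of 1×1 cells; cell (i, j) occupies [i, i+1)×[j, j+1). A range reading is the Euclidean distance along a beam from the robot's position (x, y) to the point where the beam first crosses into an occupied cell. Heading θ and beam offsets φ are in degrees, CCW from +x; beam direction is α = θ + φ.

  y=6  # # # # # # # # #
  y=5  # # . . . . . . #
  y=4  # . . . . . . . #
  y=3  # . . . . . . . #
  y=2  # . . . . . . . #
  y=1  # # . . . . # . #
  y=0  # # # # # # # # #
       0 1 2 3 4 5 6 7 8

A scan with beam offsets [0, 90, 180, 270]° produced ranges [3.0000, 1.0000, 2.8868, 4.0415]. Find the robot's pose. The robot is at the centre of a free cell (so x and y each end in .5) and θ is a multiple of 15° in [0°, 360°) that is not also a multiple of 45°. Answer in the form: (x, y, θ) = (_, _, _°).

(x, y, θ) = (5.5, 2.5, 210°)

Enumerate (i+0.5, j+0.5, θ) over the 32 free cells and 16 admissible headings. For each, cast all 4 beams and compare to the given ranges.
  (3.5, 1.5, 195°): beam 1 = 1.5529 ≠ 3.0000 ✗
  (3.5, 1.5, 285°): beam 1 = 0.5176 ≠ 3.0000 ✗
  (4.5, 2.5, 255°): beam 1 = 1.5529 ≠ 3.0000 ✗
  …
  (5.5, 2.5, 210°): r_1=3.0000, r_2=1.0000, r_3=2.8868, r_4=4.0415 — all match ✓
Unique over the lattice → pose = (5.5, 2.5, 210°).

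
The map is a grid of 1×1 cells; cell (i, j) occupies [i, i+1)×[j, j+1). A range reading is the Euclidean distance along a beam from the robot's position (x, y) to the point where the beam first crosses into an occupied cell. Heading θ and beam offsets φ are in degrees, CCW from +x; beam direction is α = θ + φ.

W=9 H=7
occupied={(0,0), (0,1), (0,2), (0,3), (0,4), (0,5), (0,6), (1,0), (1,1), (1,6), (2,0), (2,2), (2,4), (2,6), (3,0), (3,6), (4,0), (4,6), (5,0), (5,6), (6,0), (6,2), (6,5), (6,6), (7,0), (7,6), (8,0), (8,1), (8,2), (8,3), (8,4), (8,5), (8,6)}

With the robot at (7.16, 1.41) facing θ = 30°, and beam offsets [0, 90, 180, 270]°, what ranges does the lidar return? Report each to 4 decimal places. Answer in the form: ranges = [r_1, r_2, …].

beam 1: φ=0°, α=30°
  cosα=0.8660 sinα=0.5000 | (7,1) | tMaxX 0.9699 tMaxY 1.1800 | tΔX 1.1547 tΔY 2.0000
    t=0.9699 [x] (8,1) — stop
  → r_1 = 0.9699
beam 2: φ=90°, α=120°
  cosα=-0.5000 sinα=0.8660 | (7,1) | tMaxX 0.3200 tMaxY 0.6813 | tΔX 2.0000 tΔY 1.1547
    t=0.3200 [x] (6,1)
    t=0.6813 [y] (6,2) — stop
  → r_2 = 0.6813
beam 3: φ=180°, α=210°
  cosα=-0.8660 sinα=-0.5000 | (7,1) | tMaxX 0.1848 tMaxY 0.8200 | tΔX 1.1547 tΔY 2.0000
    t=0.1848 [x] (6,1)
    t=0.8200 [y] (6,0) — stop
  → r_3 = 0.8200
beam 4: φ=270°, α=300°
  cosα=0.5000 sinα=-0.8660 | (7,1) | tMaxX 1.6800 tMaxY 0.4734 | tΔX 2.0000 tΔY 1.1547
    t=0.4734 [y] (7,0) — stop
  → r_4 = 0.4734

ranges = [0.9699, 0.6813, 0.8200, 0.4734]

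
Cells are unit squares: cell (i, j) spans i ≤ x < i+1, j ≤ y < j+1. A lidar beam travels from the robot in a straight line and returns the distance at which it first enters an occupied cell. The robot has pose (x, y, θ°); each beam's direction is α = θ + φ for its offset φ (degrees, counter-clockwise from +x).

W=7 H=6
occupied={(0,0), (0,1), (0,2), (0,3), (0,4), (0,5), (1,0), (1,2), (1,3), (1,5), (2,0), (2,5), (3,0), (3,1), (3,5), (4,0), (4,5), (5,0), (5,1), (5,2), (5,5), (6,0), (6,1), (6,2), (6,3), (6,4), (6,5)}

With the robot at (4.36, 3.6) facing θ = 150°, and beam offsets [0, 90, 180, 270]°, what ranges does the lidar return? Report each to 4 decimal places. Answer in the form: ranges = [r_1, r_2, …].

ranges = [2.8000, 1.8475, 1.2000, 1.6166]

beam 1: φ=0°, α=150°
  d=(-0.8660,0.5000)  start (4,3)  tX=0.4157 tY=0.8000  stride 1/|dx|=1.1547 1/|dy|=2.0000
    cross x-line → (3,3), t=0.4157
    cross y-line → (3,4), t=0.8000
    cross x-line → (2,4), t=1.5704
    cross x-line → (1,4), t=2.7251
    cross y-line → (1,5), t=2.8000 (wall)
  → r_1 = 2.8000
beam 2: φ=90°, α=240°
  d=(-0.5000,-0.8660)  start (4,3)  tX=0.7200 tY=0.6928  stride 1/|dx|=2.0000 1/|dy|=1.1547
    cross y-line → (4,2), t=0.6928
    cross x-line → (3,2), t=0.7200
    cross y-line → (3,1), t=1.8475 (wall)
  → r_2 = 1.8475
beam 3: φ=180°, α=330°
  d=(0.8660,-0.5000)  start (4,3)  tX=0.7390 tY=1.2000  stride 1/|dx|=1.1547 1/|dy|=2.0000
    cross x-line → (5,3), t=0.7390
    cross y-line → (5,2), t=1.2000 (wall)
  → r_3 = 1.2000
beam 4: φ=270°, α=60°
  d=(0.5000,0.8660)  start (4,3)  tX=1.2800 tY=0.4619  stride 1/|dx|=2.0000 1/|dy|=1.1547
    cross y-line → (4,4), t=0.4619
    cross x-line → (5,4), t=1.2800
    cross y-line → (5,5), t=1.6166 (wall)
  → r_4 = 1.6166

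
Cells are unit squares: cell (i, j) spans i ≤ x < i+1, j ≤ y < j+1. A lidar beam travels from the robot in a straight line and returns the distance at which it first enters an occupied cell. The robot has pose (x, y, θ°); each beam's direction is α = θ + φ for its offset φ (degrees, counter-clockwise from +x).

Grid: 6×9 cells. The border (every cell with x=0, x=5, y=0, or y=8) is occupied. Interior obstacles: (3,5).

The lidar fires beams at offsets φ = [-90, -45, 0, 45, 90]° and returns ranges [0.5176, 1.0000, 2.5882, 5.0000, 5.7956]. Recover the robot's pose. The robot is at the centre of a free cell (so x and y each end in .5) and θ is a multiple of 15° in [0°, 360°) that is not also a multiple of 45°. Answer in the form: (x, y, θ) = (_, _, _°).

Enumerate (i+0.5, j+0.5, θ) over the 27 free cells and 16 admissible headings. For each, cast all 5 beams and compare to the given ranges.
  (2.5, 2.5, 285°): beam 1 = 1.5529 ≠ 0.5176 ✗
  (2.5, 5.5, 240°): beam 1 = 1.7321 ≠ 0.5176 ✗
  (2.5, 3.5, 105°): beam 1 = 2.5882 ≠ 0.5176 ✗
  …
  (2.5, 1.5, 15°): r_1=0.5176, r_2=1.0000, r_3=2.5882, r_4=5.0000, r_5=5.7956 — all match ✓
No second candidate reproduces the full scan.

(x, y, θ) = (2.5, 1.5, 15°)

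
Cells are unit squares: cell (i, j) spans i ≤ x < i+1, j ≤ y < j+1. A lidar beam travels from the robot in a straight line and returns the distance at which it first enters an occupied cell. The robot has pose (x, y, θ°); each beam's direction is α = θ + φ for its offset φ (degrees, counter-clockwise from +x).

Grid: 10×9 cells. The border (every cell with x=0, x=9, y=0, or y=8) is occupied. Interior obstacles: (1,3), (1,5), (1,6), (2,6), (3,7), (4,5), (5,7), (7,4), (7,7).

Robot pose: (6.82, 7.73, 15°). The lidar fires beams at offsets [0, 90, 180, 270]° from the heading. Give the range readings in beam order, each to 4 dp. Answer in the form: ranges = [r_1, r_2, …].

ranges = [0.1863, 0.2795, 0.8489, 0.6955]

beam 1: φ=0°, α=15°
  direction (0.9659, 0.2588); cell (6,7); t to first gridline: x 0.1863, y 1.0432 (then +1.0353 / +3.8637)
    (7,7) via x @ 0.1863  # hit
  → r_1 = 0.1863
beam 2: φ=90°, α=105°
  direction (-0.2588, 0.9659); cell (6,7); t to first gridline: x 3.1682, y 0.2795 (then +3.8637 / +1.0353)
    (6,8) via y @ 0.2795  # hit
  → r_2 = 0.2795
beam 3: φ=180°, α=195°
  direction (-0.9659, -0.2588); cell (6,7); t to first gridline: x 0.8489, y 2.8205 (then +1.0353 / +3.8637)
    (5,7) via x @ 0.8489  # hit
  → r_3 = 0.8489
beam 4: φ=270°, α=285°
  direction (0.2588, -0.9659); cell (6,7); t to first gridline: x 0.6955, y 0.7558 (then +3.8637 / +1.0353)
    (7,7) via x @ 0.6955  # hit
  → r_4 = 0.6955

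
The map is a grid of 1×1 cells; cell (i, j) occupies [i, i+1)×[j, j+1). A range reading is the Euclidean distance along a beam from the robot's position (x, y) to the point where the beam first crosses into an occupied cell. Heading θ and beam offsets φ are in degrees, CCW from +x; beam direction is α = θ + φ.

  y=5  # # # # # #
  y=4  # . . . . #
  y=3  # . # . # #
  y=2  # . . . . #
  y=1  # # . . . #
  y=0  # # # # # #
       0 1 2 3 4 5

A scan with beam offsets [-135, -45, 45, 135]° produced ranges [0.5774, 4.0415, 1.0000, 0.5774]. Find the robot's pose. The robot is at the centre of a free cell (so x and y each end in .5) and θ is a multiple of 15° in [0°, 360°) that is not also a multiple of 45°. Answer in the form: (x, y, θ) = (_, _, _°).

(x, y, θ) = (4.5, 1.5, 165°)

The pose lattice has 13·16 = 208 candidates. Test each by forward raycasting.
  (1.5, 3.5, 60°): beam 1 = 1.5529 ≠ 0.5774 ✗
  (1.5, 2.5, 285°): beam 2 = 0.5774 ≠ 4.0415 ✗
  (3.5, 1.5, 330°): beam 1 = 1.5529 ≠ 0.5774 ✗
  (4.5, 2.5, 195°): beam 2 = 1.7321 ≠ 4.0415 ✗
  …
  (4.5, 1.5, 165°): r_1=0.5774, r_2=4.0415, r_3=1.0000, r_4=0.5774 — all match ✓
Unique over the lattice → pose = (4.5, 1.5, 165°).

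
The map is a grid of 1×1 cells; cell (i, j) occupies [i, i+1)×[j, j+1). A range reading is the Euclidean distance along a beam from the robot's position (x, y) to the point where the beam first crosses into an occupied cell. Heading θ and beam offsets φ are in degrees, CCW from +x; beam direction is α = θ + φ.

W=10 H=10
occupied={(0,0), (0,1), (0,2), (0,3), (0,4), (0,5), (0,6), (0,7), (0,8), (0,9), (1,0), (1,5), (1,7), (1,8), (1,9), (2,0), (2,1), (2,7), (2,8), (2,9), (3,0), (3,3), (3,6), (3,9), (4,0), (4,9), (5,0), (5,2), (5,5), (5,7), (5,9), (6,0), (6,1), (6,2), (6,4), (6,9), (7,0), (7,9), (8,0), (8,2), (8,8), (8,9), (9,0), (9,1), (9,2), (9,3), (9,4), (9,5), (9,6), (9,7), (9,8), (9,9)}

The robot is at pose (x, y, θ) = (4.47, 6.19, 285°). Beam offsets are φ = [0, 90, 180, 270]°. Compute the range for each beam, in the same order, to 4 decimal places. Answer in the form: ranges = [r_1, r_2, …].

beam 1: φ=0°, α=285°
  d=(0.2588,-0.9659)  start (4,6)  tX=2.0478 tY=0.1967  stride 1/|dx|=3.8637 1/|dy|=1.0353
    cross y-line → (4,5), t=0.1967
    cross y-line → (4,4), t=1.2320
    cross x-line → (5,4), t=2.0478
    cross y-line → (5,3), t=2.2673
    cross y-line → (5,2), t=3.3025 (wall)
  → r_1 = 3.3025
beam 2: φ=90°, α=15°
  d=(0.9659,0.2588)  start (4,6)  tX=0.5487 tY=3.1296  stride 1/|dx|=1.0353 1/|dy|=3.8637
    cross x-line → (5,6), t=0.5487
    cross x-line → (6,6), t=1.5840
    cross x-line → (7,6), t=2.6192
    cross y-line → (7,7), t=3.1296
    cross x-line → (8,7), t=3.6545
    cross x-line → (9,7), t=4.6898 (wall)
  → r_2 = 4.6898
beam 3: φ=180°, α=105°
  d=(-0.2588,0.9659)  start (4,6)  tX=1.8159 tY=0.8386  stride 1/|dx|=3.8637 1/|dy|=1.0353
    cross y-line → (4,7), t=0.8386
    cross x-line → (3,7), t=1.8159
    cross y-line → (3,8), t=1.8738
    cross y-line → (3,9), t=2.9091 (wall)
  → r_3 = 2.9091
beam 4: φ=270°, α=195°
  d=(-0.9659,-0.2588)  start (4,6)  tX=0.4866 tY=0.7341  stride 1/|dx|=1.0353 1/|dy|=3.8637
    cross x-line → (3,6), t=0.4866 (wall)
  → r_4 = 0.4866

ranges = [3.3025, 4.6898, 2.9091, 0.4866]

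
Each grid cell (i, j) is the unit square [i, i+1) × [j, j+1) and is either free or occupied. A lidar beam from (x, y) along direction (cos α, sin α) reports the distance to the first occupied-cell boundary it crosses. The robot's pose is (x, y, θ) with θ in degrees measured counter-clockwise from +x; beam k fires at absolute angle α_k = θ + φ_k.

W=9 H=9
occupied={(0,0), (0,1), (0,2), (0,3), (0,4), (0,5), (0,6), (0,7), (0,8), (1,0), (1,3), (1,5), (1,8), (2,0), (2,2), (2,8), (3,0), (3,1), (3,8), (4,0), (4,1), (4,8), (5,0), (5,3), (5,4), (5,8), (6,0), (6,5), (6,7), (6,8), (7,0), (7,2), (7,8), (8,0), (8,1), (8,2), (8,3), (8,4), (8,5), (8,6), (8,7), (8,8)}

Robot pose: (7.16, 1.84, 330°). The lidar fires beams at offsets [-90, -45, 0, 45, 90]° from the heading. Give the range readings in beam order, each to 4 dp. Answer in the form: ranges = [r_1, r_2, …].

beam 1: φ=-90°, α=240°
  cosα=-0.5000 sinα=-0.8660 | (7,1) | tMaxX 0.3200 tMaxY 0.9699 | tΔX 2.0000 tΔY 1.1547
    t=0.3200 [x] (6,1)
    t=0.9699 [y] (6,0) — stop
  → r_1 = 0.9699
beam 2: φ=-45°, α=285°
  cosα=0.2588 sinα=-0.9659 | (7,1) | tMaxX 3.2455 tMaxY 0.8696 | tΔX 3.8637 tΔY 1.0353
    t=0.8696 [y] (7,0) — stop
  → r_2 = 0.8696
beam 3: φ=0°, α=330°
  cosα=0.8660 sinα=-0.5000 | (7,1) | tMaxX 0.9699 tMaxY 1.6800 | tΔX 1.1547 tΔY 2.0000
    t=0.9699 [x] (8,1) — stop
  → r_3 = 0.9699
beam 4: φ=45°, α=15°
  cosα=0.9659 sinα=0.2588 | (7,1) | tMaxX 0.8696 tMaxY 0.6182 | tΔX 1.0353 tΔY 3.8637
    t=0.6182 [y] (7,2) — stop
  → r_4 = 0.6182
beam 5: φ=90°, α=60°
  cosα=0.5000 sinα=0.8660 | (7,1) | tMaxX 1.6800 tMaxY 0.1848 | tΔX 2.0000 tΔY 1.1547
    t=0.1848 [y] (7,2) — stop
  → r_5 = 0.1848

ranges = [0.9699, 0.8696, 0.9699, 0.6182, 0.1848]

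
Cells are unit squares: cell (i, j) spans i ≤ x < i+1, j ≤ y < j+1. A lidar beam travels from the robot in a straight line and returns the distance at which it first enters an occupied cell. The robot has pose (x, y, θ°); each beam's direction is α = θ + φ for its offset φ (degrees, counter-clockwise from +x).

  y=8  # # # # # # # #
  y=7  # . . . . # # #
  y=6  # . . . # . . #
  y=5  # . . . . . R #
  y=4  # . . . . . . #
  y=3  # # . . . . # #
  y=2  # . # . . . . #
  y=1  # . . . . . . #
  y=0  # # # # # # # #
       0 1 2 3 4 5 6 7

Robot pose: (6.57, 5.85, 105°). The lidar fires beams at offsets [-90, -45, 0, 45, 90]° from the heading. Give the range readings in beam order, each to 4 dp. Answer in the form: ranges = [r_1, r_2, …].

ranges = [0.4452, 0.8600, 1.1906, 1.8129, 5.7665]

beam 1: φ=-90°, α=15°
  direction (0.9659, 0.2588); cell (6,5); t to first gridline: x 0.4452, y 0.5796 (then +1.0353 / +3.8637)
    (7,5) via x @ 0.4452  # hit
  → r_1 = 0.4452
beam 2: φ=-45°, α=60°
  direction (0.5000, 0.8660); cell (6,5); t to first gridline: x 0.8600, y 0.1732 (then +2.0000 / +1.1547)
    (6,6) via y @ 0.1732
    (7,6) via x @ 0.8600  # hit
  → r_2 = 0.8600
beam 3: φ=0°, α=105°
  direction (-0.2588, 0.9659); cell (6,5); t to first gridline: x 2.2023, y 0.1553 (then +3.8637 / +1.0353)
    (6,6) via y @ 0.1553
    (6,7) via y @ 1.1906  # hit
  → r_3 = 1.1906
beam 4: φ=45°, α=150°
  direction (-0.8660, 0.5000); cell (6,5); t to first gridline: x 0.6582, y 0.3000 (then +1.1547 / +2.0000)
    (6,6) via y @ 0.3000
    (5,6) via x @ 0.6582
    (4,6) via x @ 1.8129  # hit
  → r_4 = 1.8129
beam 5: φ=90°, α=195°
  direction (-0.9659, -0.2588); cell (6,5); t to first gridline: x 0.5901, y 3.2841 (then +1.0353 / +3.8637)
    (5,5) via x @ 0.5901
    (4,5) via x @ 1.6254
    (3,5) via x @ 2.6607
    (3,4) via y @ 3.2841
    (2,4) via x @ 3.6959
    (1,4) via x @ 4.7312
    (0,4) via x @ 5.7665  # hit
  → r_5 = 5.7665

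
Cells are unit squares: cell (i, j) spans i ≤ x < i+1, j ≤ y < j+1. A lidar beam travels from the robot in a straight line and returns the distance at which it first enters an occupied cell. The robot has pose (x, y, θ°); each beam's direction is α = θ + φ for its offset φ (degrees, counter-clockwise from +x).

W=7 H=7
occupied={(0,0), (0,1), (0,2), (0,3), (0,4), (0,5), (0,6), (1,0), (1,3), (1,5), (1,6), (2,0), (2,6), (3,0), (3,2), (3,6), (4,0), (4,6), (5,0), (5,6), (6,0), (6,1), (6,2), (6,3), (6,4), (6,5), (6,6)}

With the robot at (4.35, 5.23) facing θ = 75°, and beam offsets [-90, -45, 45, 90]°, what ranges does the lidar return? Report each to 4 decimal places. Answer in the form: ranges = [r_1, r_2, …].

ranges = [1.7082, 1.5400, 0.8891, 2.4329]

beam 1: φ=-90°, α=345°
  dir = (cos 345°, sin 345°) = (0.9659, -0.2588); from cell (4,5)
  next x-line at t=0.6729, next y-line at t=0.8887; Δt_x=1.0353, Δt_y=3.8637
    x: enter (5,5) at t=0.6729
    y: enter (5,4) at t=0.8887
    x: enter (6,4) at t=1.7082 ← occupied
  → r_1 = 1.7082
beam 2: φ=-45°, α=30°
  dir = (cos 30°, sin 30°) = (0.8660, 0.5000); from cell (4,5)
  next x-line at t=0.7506, next y-line at t=1.5400; Δt_x=1.1547, Δt_y=2.0000
    x: enter (5,5) at t=0.7506
    y: enter (5,6) at t=1.5400 ← occupied
  → r_2 = 1.5400
beam 3: φ=45°, α=120°
  dir = (cos 120°, sin 120°) = (-0.5000, 0.8660); from cell (4,5)
  next x-line at t=0.7000, next y-line at t=0.8891; Δt_x=2.0000, Δt_y=1.1547
    x: enter (3,5) at t=0.7000
    y: enter (3,6) at t=0.8891 ← occupied
  → r_3 = 0.8891
beam 4: φ=90°, α=165°
  dir = (cos 165°, sin 165°) = (-0.9659, 0.2588); from cell (4,5)
  next x-line at t=0.3623, next y-line at t=2.9751; Δt_x=1.0353, Δt_y=3.8637
    x: enter (3,5) at t=0.3623
    x: enter (2,5) at t=1.3976
    x: enter (1,5) at t=2.4329 ← occupied
  → r_4 = 2.4329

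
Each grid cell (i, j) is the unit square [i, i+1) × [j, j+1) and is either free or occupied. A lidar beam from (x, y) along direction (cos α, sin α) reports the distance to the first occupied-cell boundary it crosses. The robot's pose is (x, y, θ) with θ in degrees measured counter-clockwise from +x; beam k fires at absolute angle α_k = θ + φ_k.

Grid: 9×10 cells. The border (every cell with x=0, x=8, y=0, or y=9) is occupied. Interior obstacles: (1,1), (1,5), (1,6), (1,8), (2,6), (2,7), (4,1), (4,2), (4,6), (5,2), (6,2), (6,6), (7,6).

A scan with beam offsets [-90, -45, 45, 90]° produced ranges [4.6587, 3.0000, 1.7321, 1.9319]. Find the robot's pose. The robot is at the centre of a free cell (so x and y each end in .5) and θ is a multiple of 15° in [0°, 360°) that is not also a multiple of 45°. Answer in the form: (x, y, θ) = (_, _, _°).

Enumerate (i+0.5, j+0.5, θ) over the 43 free cells and 16 admissible headings. For each, cast all 4 beams and compare to the given ranges.
  (3.5, 2.5, 105°): beam 1 = 0.5176 ≠ 4.6587 ✗
  (5.5, 3.5, 240°): beam 1 = 4.0415 ≠ 4.6587 ✗
  (2.5, 1.5, 240°): beam 1 = 0.5774 ≠ 4.6587 ✗
  (2.5, 3.5, 120°): beam 1 = 5.0000 ≠ 4.6587 ✗
  …
  (3.5, 4.5, 75°): r_1=4.6587, r_2=3.0000, r_3=1.7321, r_4=1.9319 — all match ✓
Only this pose fits every beam.

(x, y, θ) = (3.5, 4.5, 75°)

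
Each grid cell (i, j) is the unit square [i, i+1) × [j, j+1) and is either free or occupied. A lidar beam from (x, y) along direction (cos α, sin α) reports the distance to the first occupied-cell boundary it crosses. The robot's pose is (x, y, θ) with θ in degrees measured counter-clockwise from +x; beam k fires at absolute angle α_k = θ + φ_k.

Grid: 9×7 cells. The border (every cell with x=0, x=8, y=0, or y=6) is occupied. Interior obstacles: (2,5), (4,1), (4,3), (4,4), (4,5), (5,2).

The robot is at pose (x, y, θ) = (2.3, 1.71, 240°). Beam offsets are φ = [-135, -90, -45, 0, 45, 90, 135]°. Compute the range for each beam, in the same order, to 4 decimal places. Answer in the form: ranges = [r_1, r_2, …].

beam 1: φ=-135°, α=105°
  cosα=-0.2588 sinα=0.9659 | (2,1) | tMaxX 1.1591 tMaxY 0.3002 | tΔX 3.8637 tΔY 1.0353
    t=0.3002 [y] (2,2)
    t=1.1591 [x] (1,2)
    t=1.3355 [y] (1,3)
    t=2.3708 [y] (1,4)
    t=3.4061 [y] (1,5)
    t=4.4413 [y] (1,6) — stop
  → r_1 = 4.4413
beam 2: φ=-90°, α=150°
  cosα=-0.8660 sinα=0.5000 | (2,1) | tMaxX 0.3464 tMaxY 0.5800 | tΔX 1.1547 tΔY 2.0000
    t=0.3464 [x] (1,1)
    t=0.5800 [y] (1,2)
    t=1.5011 [x] (0,2) — stop
  → r_2 = 1.5011
beam 3: φ=-45°, α=195°
  cosα=-0.9659 sinα=-0.2588 | (2,1) | tMaxX 0.3106 tMaxY 2.7432 | tΔX 1.0353 tΔY 3.8637
    t=0.3106 [x] (1,1)
    t=1.3459 [x] (0,1) — stop
  → r_3 = 1.3459
beam 4: φ=0°, α=240°
  cosα=-0.5000 sinα=-0.8660 | (2,1) | tMaxX 0.6000 tMaxY 0.8198 | tΔX 2.0000 tΔY 1.1547
    t=0.6000 [x] (1,1)
    t=0.8198 [y] (1,0) — stop
  → r_4 = 0.8198
beam 5: φ=45°, α=285°
  cosα=0.2588 sinα=-0.9659 | (2,1) | tMaxX 2.7046 tMaxY 0.7350 | tΔX 3.8637 tΔY 1.0353
    t=0.7350 [y] (2,0) — stop
  → r_5 = 0.7350
beam 6: φ=90°, α=330°
  cosα=0.8660 sinα=-0.5000 | (2,1) | tMaxX 0.8083 tMaxY 1.4200 | tΔX 1.1547 tΔY 2.0000
    t=0.8083 [x] (3,1)
    t=1.4200 [y] (3,0) — stop
  → r_6 = 1.4200
beam 7: φ=135°, α=15°
  cosα=0.9659 sinα=0.2588 | (2,1) | tMaxX 0.7247 tMaxY 1.1205 | tΔX 1.0353 tΔY 3.8637
    t=0.7247 [x] (3,1)
    t=1.1205 [y] (3,2)
    t=1.7600 [x] (4,2)
    t=2.7952 [x] (5,2) — stop
  → r_7 = 2.7952

ranges = [4.4413, 1.5011, 1.3459, 0.8198, 0.7350, 1.4200, 2.7952]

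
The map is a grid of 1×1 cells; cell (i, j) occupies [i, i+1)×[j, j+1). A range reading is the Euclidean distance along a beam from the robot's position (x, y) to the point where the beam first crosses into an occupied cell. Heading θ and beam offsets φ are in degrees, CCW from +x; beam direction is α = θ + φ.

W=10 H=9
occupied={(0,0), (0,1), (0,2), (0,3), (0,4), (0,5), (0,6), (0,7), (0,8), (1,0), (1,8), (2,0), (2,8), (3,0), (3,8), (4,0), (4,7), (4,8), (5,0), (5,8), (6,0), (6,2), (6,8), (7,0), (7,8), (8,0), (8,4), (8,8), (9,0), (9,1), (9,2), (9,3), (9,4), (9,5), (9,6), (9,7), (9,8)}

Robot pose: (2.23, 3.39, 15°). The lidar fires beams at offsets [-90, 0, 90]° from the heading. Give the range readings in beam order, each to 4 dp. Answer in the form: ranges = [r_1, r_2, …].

ranges = [2.4743, 5.9735, 4.7524]

beam 1: φ=-90°, α=285°
  direction (0.2588, -0.9659); cell (2,3); t to first gridline: x 2.9751, y 0.4038 (then +3.8637 / +1.0353)
    (2,2) via y @ 0.4038
    (2,1) via y @ 1.4390
    (2,0) via y @ 2.4743  # hit
  → r_1 = 2.4743
beam 2: φ=0°, α=15°
  direction (0.9659, 0.2588); cell (2,3); t to first gridline: x 0.7972, y 2.3569 (then +1.0353 / +3.8637)
    (3,3) via x @ 0.7972
    (4,3) via x @ 1.8324
    (4,4) via y @ 2.3569
    (5,4) via x @ 2.8677
    (6,4) via x @ 3.9030
    (7,4) via x @ 4.9383
    (8,4) via x @ 5.9735  # hit
  → r_2 = 5.9735
beam 3: φ=90°, α=105°
  direction (-0.2588, 0.9659); cell (2,3); t to first gridline: x 0.8887, y 0.6315 (then +3.8637 / +1.0353)
    (2,4) via y @ 0.6315
    (1,4) via x @ 0.8887
    (1,5) via y @ 1.6668
    (1,6) via y @ 2.7021
    (1,7) via y @ 3.7373
    (0,7) via x @ 4.7524  # hit
  → r_3 = 4.7524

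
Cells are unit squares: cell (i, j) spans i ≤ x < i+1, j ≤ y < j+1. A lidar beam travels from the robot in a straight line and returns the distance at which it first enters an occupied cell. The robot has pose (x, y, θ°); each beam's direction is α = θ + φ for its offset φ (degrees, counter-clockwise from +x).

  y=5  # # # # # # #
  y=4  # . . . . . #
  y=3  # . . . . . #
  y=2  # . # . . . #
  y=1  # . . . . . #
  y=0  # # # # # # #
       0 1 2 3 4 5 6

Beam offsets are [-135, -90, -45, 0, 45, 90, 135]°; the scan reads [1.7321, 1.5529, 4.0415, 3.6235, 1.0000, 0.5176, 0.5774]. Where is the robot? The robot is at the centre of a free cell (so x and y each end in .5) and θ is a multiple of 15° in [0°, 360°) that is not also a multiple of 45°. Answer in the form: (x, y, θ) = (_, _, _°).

Candidates: 19 free-cell centres × 16 headings = 304 poses. Raycast each; keep the one whose scan matches to 4 dp.
  (4.5, 3.5, 210°): beam 1 = 1.5529 ≠ 1.7321 ✗
  (4.5, 1.5, 255°): beam 1 = 4.0415 ≠ 1.7321 ✗
  (2.5, 1.5, 330°): beam 1 = 1.5529 ≠ 1.7321 ✗
  (3.5, 1.5, 150°): beam 1 = 2.5882 ≠ 1.7321 ✗
  (1.5, 1.5, 195°): beam 1 = 1.0000 ≠ 1.7321 ✗
  …
  (2.5, 4.5, 345°): r_1=1.7321, r_2=1.5529, r_3=4.0415, r_4=3.6235, r_5=1.0000, r_6=0.5176, r_7=0.5774 — all match ✓
Unique over the lattice → pose = (2.5, 4.5, 345°).

(x, y, θ) = (2.5, 4.5, 345°)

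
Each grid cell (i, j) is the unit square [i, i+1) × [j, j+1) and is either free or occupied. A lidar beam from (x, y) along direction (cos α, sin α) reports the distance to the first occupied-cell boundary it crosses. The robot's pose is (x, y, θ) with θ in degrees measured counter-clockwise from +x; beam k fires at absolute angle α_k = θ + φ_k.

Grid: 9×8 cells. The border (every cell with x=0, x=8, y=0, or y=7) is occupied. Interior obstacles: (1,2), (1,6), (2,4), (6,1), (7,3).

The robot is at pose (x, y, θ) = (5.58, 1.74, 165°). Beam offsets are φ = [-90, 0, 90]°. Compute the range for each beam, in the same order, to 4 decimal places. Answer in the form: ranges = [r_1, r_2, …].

beam 1: φ=-90°, α=75°
  dir = (cos 75°, sin 75°) = (0.2588, 0.9659); from cell (5,1)
  next x-line at t=1.6228, next y-line at t=0.2692; Δt_x=3.8637, Δt_y=1.0353
    y: enter (5,2) at t=0.2692
    y: enter (5,3) at t=1.3044
    x: enter (6,3) at t=1.6228
    y: enter (6,4) at t=2.3397
    y: enter (6,5) at t=3.3750
    y: enter (6,6) at t=4.4103
    y: enter (6,7) at t=5.4456 ← occupied
  → r_1 = 5.4456
beam 2: φ=0°, α=165°
  dir = (cos 165°, sin 165°) = (-0.9659, 0.2588); from cell (5,1)
  next x-line at t=0.6005, next y-line at t=1.0046; Δt_x=1.0353, Δt_y=3.8637
    x: enter (4,1) at t=0.6005
    y: enter (4,2) at t=1.0046
    x: enter (3,2) at t=1.6357
    x: enter (2,2) at t=2.6710
    x: enter (1,2) at t=3.7063 ← occupied
  → r_2 = 3.7063
beam 3: φ=90°, α=255°
  dir = (cos 255°, sin 255°) = (-0.2588, -0.9659); from cell (5,1)
  next x-line at t=2.2409, next y-line at t=0.7661; Δt_x=3.8637, Δt_y=1.0353
    y: enter (5,0) at t=0.7661 ← occupied
  → r_3 = 0.7661

ranges = [5.4456, 3.7063, 0.7661]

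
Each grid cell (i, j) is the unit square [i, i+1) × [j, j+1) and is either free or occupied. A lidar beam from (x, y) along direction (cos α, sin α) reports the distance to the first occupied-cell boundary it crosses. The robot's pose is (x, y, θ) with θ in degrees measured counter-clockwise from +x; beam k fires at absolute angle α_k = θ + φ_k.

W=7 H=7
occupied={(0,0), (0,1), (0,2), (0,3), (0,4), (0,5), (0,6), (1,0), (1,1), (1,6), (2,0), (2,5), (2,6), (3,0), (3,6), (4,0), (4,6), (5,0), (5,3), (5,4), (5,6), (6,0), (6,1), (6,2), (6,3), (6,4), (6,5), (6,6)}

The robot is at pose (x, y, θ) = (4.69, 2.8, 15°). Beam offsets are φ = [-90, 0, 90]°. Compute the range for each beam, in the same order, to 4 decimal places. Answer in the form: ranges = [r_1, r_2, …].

beam 1: φ=-90°, α=285°
  d=(0.2588,-0.9659)  start (4,2)  tX=1.1977 tY=0.8282  stride 1/|dx|=3.8637 1/|dy|=1.0353
    cross y-line → (4,1), t=0.8282
    cross x-line → (5,1), t=1.1977
    cross y-line → (5,0), t=1.8635 (wall)
  → r_1 = 1.8635
beam 2: φ=0°, α=15°
  d=(0.9659,0.2588)  start (4,2)  tX=0.3209 tY=0.7727  stride 1/|dx|=1.0353 1/|dy|=3.8637
    cross x-line → (5,2), t=0.3209
    cross y-line → (5,3), t=0.7727 (wall)
  → r_2 = 0.7727
beam 3: φ=90°, α=105°
  d=(-0.2588,0.9659)  start (4,2)  tX=2.6660 tY=0.2071  stride 1/|dx|=3.8637 1/|dy|=1.0353
    cross y-line → (4,3), t=0.2071
    cross y-line → (4,4), t=1.2423
    cross y-line → (4,5), t=2.2776
    cross x-line → (3,5), t=2.6660
    cross y-line → (3,6), t=3.3129 (wall)
  → r_3 = 3.3129

ranges = [1.8635, 0.7727, 3.3129]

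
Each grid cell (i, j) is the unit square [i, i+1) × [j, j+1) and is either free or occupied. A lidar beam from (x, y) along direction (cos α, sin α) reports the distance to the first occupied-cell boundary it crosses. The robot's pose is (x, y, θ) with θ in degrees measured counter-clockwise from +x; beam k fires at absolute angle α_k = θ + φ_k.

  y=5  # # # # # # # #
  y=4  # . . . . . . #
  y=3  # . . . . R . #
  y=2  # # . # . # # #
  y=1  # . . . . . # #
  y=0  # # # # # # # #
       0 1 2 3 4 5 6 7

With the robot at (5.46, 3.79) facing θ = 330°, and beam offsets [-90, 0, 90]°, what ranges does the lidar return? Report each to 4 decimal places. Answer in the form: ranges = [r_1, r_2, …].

ranges = [0.9122, 1.5800, 1.3972]

beam 1: φ=-90°, α=240°
  direction (-0.5000, -0.8660); cell (5,3); t to first gridline: x 0.9200, y 0.9122 (then +2.0000 / +1.1547)
    (5,2) via y @ 0.9122  # hit
  → r_1 = 0.9122
beam 2: φ=0°, α=330°
  direction (0.8660, -0.5000); cell (5,3); t to first gridline: x 0.6235, y 1.5800 (then +1.1547 / +2.0000)
    (6,3) via x @ 0.6235
    (6,2) via y @ 1.5800  # hit
  → r_2 = 1.5800
beam 3: φ=90°, α=60°
  direction (0.5000, 0.8660); cell (5,3); t to first gridline: x 1.0800, y 0.2425 (then +2.0000 / +1.1547)
    (5,4) via y @ 0.2425
    (6,4) via x @ 1.0800
    (6,5) via y @ 1.3972  # hit
  → r_3 = 1.3972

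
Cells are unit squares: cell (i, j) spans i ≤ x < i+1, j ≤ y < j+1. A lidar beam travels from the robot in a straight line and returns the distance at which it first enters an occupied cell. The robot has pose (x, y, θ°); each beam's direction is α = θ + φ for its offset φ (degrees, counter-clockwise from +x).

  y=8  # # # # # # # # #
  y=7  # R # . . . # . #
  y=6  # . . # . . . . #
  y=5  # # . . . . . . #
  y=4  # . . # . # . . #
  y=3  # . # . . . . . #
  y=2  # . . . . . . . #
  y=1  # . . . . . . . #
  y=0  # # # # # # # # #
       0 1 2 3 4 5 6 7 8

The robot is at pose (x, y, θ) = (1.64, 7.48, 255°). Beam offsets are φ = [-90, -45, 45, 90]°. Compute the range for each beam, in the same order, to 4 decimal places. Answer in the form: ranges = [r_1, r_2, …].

beam 1: φ=-90°, α=165°
  d=(-0.9659,0.2588)  start (1,7)  tX=0.6626 tY=2.0091  stride 1/|dx|=1.0353 1/|dy|=3.8637
    cross x-line → (0,7), t=0.6626 (wall)
  → r_1 = 0.6626
beam 2: φ=-45°, α=210°
  d=(-0.8660,-0.5000)  start (1,7)  tX=0.7390 tY=0.9600  stride 1/|dx|=1.1547 1/|dy|=2.0000
    cross x-line → (0,7), t=0.7390 (wall)
  → r_2 = 0.7390
beam 3: φ=45°, α=300°
  d=(0.5000,-0.8660)  start (1,7)  tX=0.7200 tY=0.5543  stride 1/|dx|=2.0000 1/|dy|=1.1547
    cross y-line → (1,6), t=0.5543
    cross x-line → (2,6), t=0.7200
    cross y-line → (2,5), t=1.7090
    cross x-line → (3,5), t=2.7200
    cross y-line → (3,4), t=2.8637 (wall)
  → r_3 = 2.8637
beam 4: φ=90°, α=345°
  d=(0.9659,-0.2588)  start (1,7)  tX=0.3727 tY=1.8546  stride 1/|dx|=1.0353 1/|dy|=3.8637
    cross x-line → (2,7), t=0.3727 (wall)
  → r_4 = 0.3727

ranges = [0.6626, 0.7390, 2.8637, 0.3727]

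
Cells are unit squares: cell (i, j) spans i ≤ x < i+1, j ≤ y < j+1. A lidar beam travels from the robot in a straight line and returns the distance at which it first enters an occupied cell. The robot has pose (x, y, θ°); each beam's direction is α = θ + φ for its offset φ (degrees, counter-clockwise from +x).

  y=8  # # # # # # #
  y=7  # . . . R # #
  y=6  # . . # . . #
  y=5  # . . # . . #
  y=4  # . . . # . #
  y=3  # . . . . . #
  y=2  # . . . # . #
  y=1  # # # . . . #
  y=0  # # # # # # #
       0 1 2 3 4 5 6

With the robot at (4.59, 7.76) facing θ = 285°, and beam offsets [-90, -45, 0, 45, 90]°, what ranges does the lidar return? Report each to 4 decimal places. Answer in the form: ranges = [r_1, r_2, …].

beam 1: φ=-90°, α=195°
  direction (-0.9659, -0.2588); cell (4,7); t to first gridline: x 0.6108, y 2.9364 (then +1.0353 / +3.8637)
    (3,7) via x @ 0.6108
    (2,7) via x @ 1.6461
    (1,7) via x @ 2.6814
    (1,6) via y @ 2.9364
    (0,6) via x @ 3.7166  # hit
  → r_1 = 3.7166
beam 2: φ=-45°, α=240°
  direction (-0.5000, -0.8660); cell (4,7); t to first gridline: x 1.1800, y 0.8776 (then +2.0000 / +1.1547)
    (4,6) via y @ 0.8776
    (3,6) via x @ 1.1800  # hit
  → r_2 = 1.1800
beam 3: φ=0°, α=285°
  direction (0.2588, -0.9659); cell (4,7); t to first gridline: x 1.5841, y 0.7868 (then +3.8637 / +1.0353)
    (4,6) via y @ 0.7868
    (5,6) via x @ 1.5841
    (5,5) via y @ 1.8221
    (5,4) via y @ 2.8574
    (5,3) via y @ 3.8926
    (5,2) via y @ 4.9279
    (6,2) via x @ 5.4478  # hit
  → r_3 = 5.4478
beam 4: φ=45°, α=330°
  direction (0.8660, -0.5000); cell (4,7); t to first gridline: x 0.4734, y 1.5200 (then +1.1547 / +2.0000)
    (5,7) via x @ 0.4734  # hit
  → r_4 = 0.4734
beam 5: φ=90°, α=15°
  direction (0.9659, 0.2588); cell (4,7); t to first gridline: x 0.4245, y 0.9273 (then +1.0353 / +3.8637)
    (5,7) via x @ 0.4245  # hit
  → r_5 = 0.4245

ranges = [3.7166, 1.1800, 5.4478, 0.4734, 0.4245]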